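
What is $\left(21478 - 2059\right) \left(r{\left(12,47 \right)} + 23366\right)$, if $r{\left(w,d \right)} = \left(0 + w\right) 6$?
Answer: $455142522$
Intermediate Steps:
$r{\left(w,d \right)} = 6 w$ ($r{\left(w,d \right)} = w 6 = 6 w$)
$\left(21478 - 2059\right) \left(r{\left(12,47 \right)} + 23366\right) = \left(21478 - 2059\right) \left(6 \cdot 12 + 23366\right) = 19419 \left(72 + 23366\right) = 19419 \cdot 23438 = 455142522$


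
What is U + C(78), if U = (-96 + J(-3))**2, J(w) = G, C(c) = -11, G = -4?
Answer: 9989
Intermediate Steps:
J(w) = -4
U = 10000 (U = (-96 - 4)**2 = (-100)**2 = 10000)
U + C(78) = 10000 - 11 = 9989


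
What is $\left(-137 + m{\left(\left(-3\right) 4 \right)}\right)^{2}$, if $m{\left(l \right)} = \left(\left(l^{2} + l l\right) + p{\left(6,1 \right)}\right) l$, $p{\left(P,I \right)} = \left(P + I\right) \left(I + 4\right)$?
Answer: $16104169$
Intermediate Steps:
$p{\left(P,I \right)} = \left(4 + I\right) \left(I + P\right)$ ($p{\left(P,I \right)} = \left(I + P\right) \left(4 + I\right) = \left(4 + I\right) \left(I + P\right)$)
$m{\left(l \right)} = l \left(35 + 2 l^{2}\right)$ ($m{\left(l \right)} = \left(\left(l^{2} + l l\right) + \left(1^{2} + 4 \cdot 1 + 4 \cdot 6 + 1 \cdot 6\right)\right) l = \left(\left(l^{2} + l^{2}\right) + \left(1 + 4 + 24 + 6\right)\right) l = \left(2 l^{2} + 35\right) l = \left(35 + 2 l^{2}\right) l = l \left(35 + 2 l^{2}\right)$)
$\left(-137 + m{\left(\left(-3\right) 4 \right)}\right)^{2} = \left(-137 + \left(-3\right) 4 \left(35 + 2 \left(\left(-3\right) 4\right)^{2}\right)\right)^{2} = \left(-137 - 12 \left(35 + 2 \left(-12\right)^{2}\right)\right)^{2} = \left(-137 - 12 \left(35 + 2 \cdot 144\right)\right)^{2} = \left(-137 - 12 \left(35 + 288\right)\right)^{2} = \left(-137 - 3876\right)^{2} = \left(-4013\right)^{2} = 16104169$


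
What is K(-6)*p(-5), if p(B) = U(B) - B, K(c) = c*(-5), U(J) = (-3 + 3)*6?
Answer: 150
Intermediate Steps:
U(J) = 0 (U(J) = 0*6 = 0)
K(c) = -5*c
p(B) = -B (p(B) = 0 - B = -B)
K(-6)*p(-5) = (-5*(-6))*(-1*(-5)) = 30*5 = 150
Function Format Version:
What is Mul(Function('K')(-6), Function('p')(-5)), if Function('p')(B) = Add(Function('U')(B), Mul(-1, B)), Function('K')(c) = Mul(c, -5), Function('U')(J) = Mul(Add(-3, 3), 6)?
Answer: 150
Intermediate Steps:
Function('U')(J) = 0 (Function('U')(J) = Mul(0, 6) = 0)
Function('K')(c) = Mul(-5, c)
Function('p')(B) = Mul(-1, B) (Function('p')(B) = Add(0, Mul(-1, B)) = Mul(-1, B))
Mul(Function('K')(-6), Function('p')(-5)) = Mul(Mul(-5, -6), Mul(-1, -5)) = Mul(30, 5) = 150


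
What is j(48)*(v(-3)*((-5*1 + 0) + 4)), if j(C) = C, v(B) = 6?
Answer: -288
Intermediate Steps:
j(48)*(v(-3)*((-5*1 + 0) + 4)) = 48*(6*((-5*1 + 0) + 4)) = 48*(6*((-5 + 0) + 4)) = 48*(6*(-5 + 4)) = 48*(6*(-1)) = 48*(-6) = -288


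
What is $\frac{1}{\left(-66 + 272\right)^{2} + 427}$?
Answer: $\frac{1}{42863} \approx 2.333 \cdot 10^{-5}$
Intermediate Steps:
$\frac{1}{\left(-66 + 272\right)^{2} + 427} = \frac{1}{206^{2} + 427} = \frac{1}{42436 + 427} = \frac{1}{42863}$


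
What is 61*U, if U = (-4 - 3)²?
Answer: 2989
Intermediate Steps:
U = 49 (U = (-7)² = 49)
61*U = 61*49 = 2989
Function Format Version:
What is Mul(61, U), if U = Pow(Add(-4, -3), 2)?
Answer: 2989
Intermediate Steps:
U = 49 (U = Pow(-7, 2) = 49)
Mul(61, U) = Mul(61, 49) = 2989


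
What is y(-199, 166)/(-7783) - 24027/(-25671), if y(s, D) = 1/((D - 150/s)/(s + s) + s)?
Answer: 11448004972738/12231303673047 ≈ 0.93596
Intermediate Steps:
y(s, D) = 1/(s + (D - 150/s)/(2*s)) (y(s, D) = 1/((D - 150/s)/((2*s)) + s) = 1/((D - 150/s)*(1/(2*s)) + s) = 1/((D - 150/s)/(2*s) + s) = 1/(s + (D - 150/s)/(2*s)))
y(-199, 166)/(-7783) - 24027/(-25671) = (2*(-199)**2/(-150 + 2*(-199)**3 + 166*(-199)))/(-7783) - 24027/(-25671) = (2*39601/(-150 + 2*(-7880599) - 33034))*(-1/7783) - 24027*(-1/25671) = (2*39601/(-150 - 15761198 - 33034))*(-1/7783) + 8009/8557 = (2*39601/(-15794382))*(-1/7783) + 8009/8557 = (2*39601*(-1/15794382))*(-1/7783) + 8009/8557 = -39601/7897191*(-1/7783) + 8009/8557 = 39601/61463837553 + 8009/8557 = 11448004972738/12231303673047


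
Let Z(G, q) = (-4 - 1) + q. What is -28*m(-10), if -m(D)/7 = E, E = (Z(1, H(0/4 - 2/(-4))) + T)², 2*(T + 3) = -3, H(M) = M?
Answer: 15876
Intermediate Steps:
Z(G, q) = -5 + q
T = -9/2 (T = -3 + (½)*(-3) = -3 - 3/2 = -9/2 ≈ -4.5000)
E = 81 (E = ((-5 + (0/4 - 2/(-4))) - 9/2)² = ((-5 + (0*(¼) - 2*(-¼))) - 9/2)² = ((-5 + (0 + ½)) - 9/2)² = ((-5 + ½) - 9/2)² = (-9/2 - 9/2)² = (-9)² = 81)
m(D) = -567 (m(D) = -7*81 = -567)
-28*m(-10) = -28*(-567) = 15876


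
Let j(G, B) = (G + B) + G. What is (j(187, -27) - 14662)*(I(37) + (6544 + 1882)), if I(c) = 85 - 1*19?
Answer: -121562980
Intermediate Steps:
I(c) = 66 (I(c) = 85 - 19 = 66)
j(G, B) = B + 2*G (j(G, B) = (B + G) + G = B + 2*G)
(j(187, -27) - 14662)*(I(37) + (6544 + 1882)) = ((-27 + 2*187) - 14662)*(66 + (6544 + 1882)) = ((-27 + 374) - 14662)*(66 + 8426) = (347 - 14662)*8492 = -14315*8492 = -121562980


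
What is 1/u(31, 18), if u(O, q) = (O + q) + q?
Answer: 1/67 ≈ 0.014925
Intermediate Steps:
u(O, q) = O + 2*q
1/u(31, 18) = 1/(31 + 2*18) = 1/(31 + 36) = 1/67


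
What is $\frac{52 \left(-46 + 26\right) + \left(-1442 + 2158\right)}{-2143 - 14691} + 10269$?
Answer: $\frac{86434335}{8417} \approx 10269.0$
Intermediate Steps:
$\frac{52 \left(-46 + 26\right) + \left(-1442 + 2158\right)}{-2143 - 14691} + 10269 = \frac{52 \left(-20\right) + 716}{-16834} + 10269 = \left(-1040 + 716\right) \left(- \frac{1}{16834}\right) + 10269 = \left(-324\right) \left(- \frac{1}{16834}\right) + 10269 = \frac{162}{8417} + 10269 = \frac{86434335}{8417}$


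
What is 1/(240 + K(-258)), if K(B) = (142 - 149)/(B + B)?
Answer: 516/123847 ≈ 0.0041664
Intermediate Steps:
K(B) = -7/(2*B) (K(B) = -7*1/(2*B) = -7/(2*B))
1/(240 + K(-258)) = 1/(240 - 7/2/(-258)) = 1/(240 - 7/2*(-1/258)) = 1/(240 + 7/516) = 1/(123847/516) = 516/123847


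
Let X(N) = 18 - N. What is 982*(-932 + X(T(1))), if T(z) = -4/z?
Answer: -893620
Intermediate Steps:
982*(-932 + X(T(1))) = 982*(-932 + (18 - (-4)/1)) = 982*(-932 + (18 - (-4))) = 982*(-932 + (18 - 1*(-4))) = 982*(-932 + (18 + 4)) = 982*(-932 + 22) = 982*(-910) = -893620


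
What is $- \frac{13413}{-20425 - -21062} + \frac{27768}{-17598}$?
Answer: $- \frac{6041195}{266903} \approx -22.634$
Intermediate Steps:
$- \frac{13413}{-20425 - -21062} + \frac{27768}{-17598} = - \frac{13413}{-20425 + 21062} + 27768 \left(- \frac{1}{17598}\right) = - \frac{13413}{637} - \frac{4628}{2933} = - \frac{6041195}{266903}$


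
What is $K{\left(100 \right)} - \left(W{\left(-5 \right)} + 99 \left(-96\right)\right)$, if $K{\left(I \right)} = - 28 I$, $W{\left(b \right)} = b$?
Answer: $6709$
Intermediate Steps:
$K{\left(100 \right)} - \left(W{\left(-5 \right)} + 99 \left(-96\right)\right) = \left(-28\right) 100 - \left(-5 + 99 \left(-96\right)\right) = -2800 - \left(-5 - 9504\right) = -2800 - -9509 = -2800 + 9509 = 6709$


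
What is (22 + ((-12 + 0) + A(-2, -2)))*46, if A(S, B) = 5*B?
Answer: 0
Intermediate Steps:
(22 + ((-12 + 0) + A(-2, -2)))*46 = (22 + ((-12 + 0) + 5*(-2)))*46 = (22 + (-12 - 10))*46 = (22 - 22)*46 = 0*46 = 0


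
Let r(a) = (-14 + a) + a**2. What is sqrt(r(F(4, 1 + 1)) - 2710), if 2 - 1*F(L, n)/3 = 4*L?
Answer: I*sqrt(1002) ≈ 31.654*I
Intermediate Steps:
F(L, n) = 6 - 12*L
r(a) = -14 + a + a**2
sqrt(r(F(4, 1 + 1)) - 2710) = sqrt((-14 + (6 - 12*4) + (6 - 12*4)**2) - 2710) = sqrt((-14 + (6 - 48) + (6 - 48)**2) - 2710) = sqrt((-14 - 42 + (-42)**2) - 2710) = sqrt((-14 - 42 + 1764) - 2710) = sqrt(1708 - 2710) = sqrt(-1002) = I*sqrt(1002)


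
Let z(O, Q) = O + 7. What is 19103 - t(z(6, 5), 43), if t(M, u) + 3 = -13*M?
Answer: 19275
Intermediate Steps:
z(O, Q) = 7 + O
t(M, u) = -3 - 13*M
19103 - t(z(6, 5), 43) = 19103 - (-3 - 13*(7 + 6)) = 19103 - (-3 - 13*13) = 19103 - (-3 - 169) = 19103 - 1*(-172) = 19103 + 172 = 19275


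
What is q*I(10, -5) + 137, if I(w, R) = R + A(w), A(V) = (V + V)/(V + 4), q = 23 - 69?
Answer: 2109/7 ≈ 301.29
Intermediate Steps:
q = -46
A(V) = 2*V/(4 + V) (A(V) = (2*V)/(4 + V) = 2*V/(4 + V))
I(w, R) = R + 2*w/(4 + w)
q*I(10, -5) + 137 = -46*(2*10 - 5*(4 + 10))/(4 + 10) + 137 = -46*(20 - 5*14)/14 + 137 = -23*(20 - 70)/7 + 137 = -23*(-50)/7 + 137 = -46*(-25/7) + 137 = 1150/7 + 137 = 2109/7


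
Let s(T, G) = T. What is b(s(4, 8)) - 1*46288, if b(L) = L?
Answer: -46284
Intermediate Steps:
b(s(4, 8)) - 1*46288 = 4 - 1*46288 = 4 - 46288 = -46284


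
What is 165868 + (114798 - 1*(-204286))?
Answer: 484952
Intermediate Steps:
165868 + (114798 - 1*(-204286)) = 165868 + (114798 + 204286) = 165868 + 319084 = 484952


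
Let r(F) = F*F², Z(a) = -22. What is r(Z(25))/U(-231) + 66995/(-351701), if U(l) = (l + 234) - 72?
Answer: 3740289593/24267369 ≈ 154.13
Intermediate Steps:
r(F) = F³
U(l) = 162 + l (U(l) = (234 + l) - 72 = 162 + l)
r(Z(25))/U(-231) + 66995/(-351701) = (-22)³/(162 - 231) + 66995/(-351701) = -10648/(-69) + 66995*(-1/351701) = -10648*(-1/69) - 66995/351701 = 10648/69 - 66995/351701 = 3740289593/24267369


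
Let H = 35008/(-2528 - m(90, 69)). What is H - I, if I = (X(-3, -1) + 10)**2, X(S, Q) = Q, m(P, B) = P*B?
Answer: -371393/4369 ≈ -85.006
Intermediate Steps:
m(P, B) = B*P
I = 81 (I = (-1 + 10)**2 = 9**2 = 81)
H = -17504/4369 (H = 35008/(-2528 - 69*90) = 35008/(-2528 - 1*6210) = 35008/(-2528 - 6210) = 35008/(-8738) = 35008*(-1/8738) = -17504/4369 ≈ -4.0064)
H - I = -17504/4369 - 1*81 = -17504/4369 - 81 = -371393/4369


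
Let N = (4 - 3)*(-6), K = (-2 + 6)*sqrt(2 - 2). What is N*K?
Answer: 0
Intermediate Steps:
K = 0 (K = 4*sqrt(0) = 4*0 = 0)
N = -6 (N = 1*(-6) = -6)
N*K = -6*0 = 0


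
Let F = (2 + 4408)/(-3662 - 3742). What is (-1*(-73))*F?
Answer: -53655/1234 ≈ -43.481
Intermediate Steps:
F = -735/1234 (F = 4410/(-7404) = 4410*(-1/7404) = -735/1234 ≈ -0.59562)
(-1*(-73))*F = -1*(-73)*(-735/1234) = 73*(-735/1234) = -53655/1234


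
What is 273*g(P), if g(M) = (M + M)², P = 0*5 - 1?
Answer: 1092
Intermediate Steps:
P = -1 (P = 0 - 1 = -1)
g(M) = 4*M² (g(M) = (2*M)² = 4*M²)
273*g(P) = 273*(4*(-1)²) = 273*(4*1) = 273*4 = 1092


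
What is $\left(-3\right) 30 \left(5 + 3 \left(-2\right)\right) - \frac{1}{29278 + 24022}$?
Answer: $\frac{4796999}{53300} \approx 90.0$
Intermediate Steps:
$\left(-3\right) 30 \left(5 + 3 \left(-2\right)\right) - \frac{1}{29278 + 24022} = - 90 \left(5 - 6\right) - \frac{1}{53300} = \left(-90\right) \left(-1\right) - \frac{1}{53300} = 90 - \frac{1}{53300} = \frac{4796999}{53300}$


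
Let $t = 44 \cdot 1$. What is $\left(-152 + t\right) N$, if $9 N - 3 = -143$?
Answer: $1680$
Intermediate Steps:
$N = - \frac{140}{9}$ ($N = \frac{1}{3} + \frac{1}{9} \left(-143\right) = \frac{1}{3} - \frac{143}{9} = - \frac{140}{9} \approx -15.556$)
$t = 44$
$\left(-152 + t\right) N = \left(-152 + 44\right) \left(- \frac{140}{9}\right) = \left(-108\right) \left(- \frac{140}{9}\right) = 1680$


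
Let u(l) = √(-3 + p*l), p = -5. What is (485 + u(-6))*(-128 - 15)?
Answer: -69355 - 429*√3 ≈ -70098.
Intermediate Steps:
u(l) = √(-3 - 5*l)
(485 + u(-6))*(-128 - 15) = (485 + √(-3 - 5*(-6)))*(-128 - 15) = (485 + √(-3 + 30))*(-143) = (485 + √27)*(-143) = (485 + 3*√3)*(-143) = -69355 - 429*√3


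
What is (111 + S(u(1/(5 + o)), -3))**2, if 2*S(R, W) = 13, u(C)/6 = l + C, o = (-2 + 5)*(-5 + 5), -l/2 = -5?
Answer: 55225/4 ≈ 13806.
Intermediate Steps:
l = 10 (l = -2*(-5) = 10)
o = 0 (o = 3*0 = 0)
u(C) = 60 + 6*C (u(C) = 6*(10 + C) = 60 + 6*C)
S(R, W) = 13/2 (S(R, W) = (1/2)*13 = 13/2)
(111 + S(u(1/(5 + o)), -3))**2 = (111 + 13/2)**2 = (235/2)**2 = 55225/4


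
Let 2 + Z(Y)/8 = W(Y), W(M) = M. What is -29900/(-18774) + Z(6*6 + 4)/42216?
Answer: 26415952/16511733 ≈ 1.5998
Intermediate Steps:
Z(Y) = -16 + 8*Y
-29900/(-18774) + Z(6*6 + 4)/42216 = -29900/(-18774) + (-16 + 8*(6*6 + 4))/42216 = -29900*(-1/18774) + (-16 + 8*(36 + 4))*(1/42216) = 14950/9387 + (-16 + 8*40)*(1/42216) = 14950/9387 + (-16 + 320)*(1/42216) = 14950/9387 + 304*(1/42216) = 14950/9387 + 38/5277 = 26415952/16511733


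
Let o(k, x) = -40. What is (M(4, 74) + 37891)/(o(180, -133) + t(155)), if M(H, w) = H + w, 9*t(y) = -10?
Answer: -341721/370 ≈ -923.57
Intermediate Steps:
t(y) = -10/9 (t(y) = (⅑)*(-10) = -10/9)
(M(4, 74) + 37891)/(o(180, -133) + t(155)) = ((4 + 74) + 37891)/(-40 - 10/9) = (78 + 37891)/(-370/9) = 37969*(-9/370) = -341721/370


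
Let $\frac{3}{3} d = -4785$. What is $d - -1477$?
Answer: $-3308$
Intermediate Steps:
$d = -4785$
$d - -1477 = -4785 - -1477 = -4785 + 1477 = -3308$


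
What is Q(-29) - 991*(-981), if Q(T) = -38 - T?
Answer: 972162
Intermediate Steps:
Q(-29) - 991*(-981) = (-38 - 1*(-29)) - 991*(-981) = (-38 + 29) + 972171 = -9 + 972171 = 972162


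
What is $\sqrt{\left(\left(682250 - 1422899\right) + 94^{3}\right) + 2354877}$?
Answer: $2 \sqrt{611203} \approx 1563.6$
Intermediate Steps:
$\sqrt{\left(\left(682250 - 1422899\right) + 94^{3}\right) + 2354877} = \sqrt{\left(-740649 + 830584\right) + 2354877} = \sqrt{89935 + 2354877} = \sqrt{2444812} = 2 \sqrt{611203}$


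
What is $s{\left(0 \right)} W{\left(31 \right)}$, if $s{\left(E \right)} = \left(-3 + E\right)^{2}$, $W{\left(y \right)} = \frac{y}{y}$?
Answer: $9$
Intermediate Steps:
$W{\left(y \right)} = 1$
$s{\left(0 \right)} W{\left(31 \right)} = \left(-3 + 0\right)^{2} \cdot 1 = \left(-3\right)^{2} \cdot 1 = 9 \cdot 1 = 9$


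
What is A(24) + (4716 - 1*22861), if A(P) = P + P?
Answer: -18097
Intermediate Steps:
A(P) = 2*P
A(24) + (4716 - 1*22861) = 2*24 + (4716 - 1*22861) = 48 + (4716 - 22861) = 48 - 18145 = -18097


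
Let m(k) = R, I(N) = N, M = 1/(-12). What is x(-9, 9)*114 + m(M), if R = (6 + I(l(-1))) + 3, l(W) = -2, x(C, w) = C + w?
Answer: 7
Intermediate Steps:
M = -1/12 ≈ -0.083333
R = 7 (R = (6 - 2) + 3 = 4 + 3 = 7)
m(k) = 7
x(-9, 9)*114 + m(M) = (-9 + 9)*114 + 7 = 0*114 + 7 = 0 + 7 = 7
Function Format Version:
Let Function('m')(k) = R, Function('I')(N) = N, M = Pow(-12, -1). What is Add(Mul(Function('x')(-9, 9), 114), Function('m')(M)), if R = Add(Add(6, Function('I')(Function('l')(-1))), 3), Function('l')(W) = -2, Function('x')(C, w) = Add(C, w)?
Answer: 7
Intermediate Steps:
M = Rational(-1, 12) ≈ -0.083333
R = 7 (R = Add(Add(6, -2), 3) = Add(4, 3) = 7)
Function('m')(k) = 7
Add(Mul(Function('x')(-9, 9), 114), Function('m')(M)) = Add(Mul(Add(-9, 9), 114), 7) = Add(Mul(0, 114), 7) = Add(0, 7) = 7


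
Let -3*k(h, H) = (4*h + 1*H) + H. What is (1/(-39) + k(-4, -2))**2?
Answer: 67081/1521 ≈ 44.103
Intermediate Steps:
k(h, H) = -4*h/3 - 2*H/3 (k(h, H) = -((4*h + 1*H) + H)/3 = -((4*h + H) + H)/3 = -((H + 4*h) + H)/3 = -(2*H + 4*h)/3 = -4*h/3 - 2*H/3)
(1/(-39) + k(-4, -2))**2 = (1/(-39) + (-4/3*(-4) - 2/3*(-2)))**2 = (1*(-1/39) + (16/3 + 4/3))**2 = (-1/39 + 20/3)**2 = (259/39)**2 = 67081/1521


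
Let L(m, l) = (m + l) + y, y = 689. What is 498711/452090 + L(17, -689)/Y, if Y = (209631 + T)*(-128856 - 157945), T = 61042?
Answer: 38714579377777373/35095424392832570 ≈ 1.1031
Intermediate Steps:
L(m, l) = 689 + l + m (L(m, l) = (m + l) + 689 = (l + m) + 689 = 689 + l + m)
Y = -77629287073 (Y = (209631 + 61042)*(-128856 - 157945) = 270673*(-286801) = -77629287073)
498711/452090 + L(17, -689)/Y = 498711/452090 + (689 - 689 + 17)/(-77629287073) = 498711*(1/452090) + 17*(-1/77629287073) = 498711/452090 - 17/77629287073 = 38714579377777373/35095424392832570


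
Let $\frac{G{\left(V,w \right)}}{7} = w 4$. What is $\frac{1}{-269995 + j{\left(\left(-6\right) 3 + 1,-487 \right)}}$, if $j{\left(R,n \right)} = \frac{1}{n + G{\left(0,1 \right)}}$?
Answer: $- \frac{459}{123927706} \approx -3.7038 \cdot 10^{-6}$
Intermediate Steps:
$G{\left(V,w \right)} = 28 w$ ($G{\left(V,w \right)} = 7 w 4 = 7 \cdot 4 w = 28 w$)
$j{\left(R,n \right)} = \frac{1}{28 + n}$ ($j{\left(R,n \right)} = \frac{1}{n + 28 \cdot 1} = \frac{1}{n + 28} = \frac{1}{28 + n}$)
$\frac{1}{-269995 + j{\left(\left(-6\right) 3 + 1,-487 \right)}} = \frac{1}{-269995 + \frac{1}{28 - 487}} = \frac{1}{-269995 + \frac{1}{-459}} = \frac{1}{-269995 - \frac{1}{459}} = \frac{1}{- \frac{123927706}{459}} = - \frac{459}{123927706}$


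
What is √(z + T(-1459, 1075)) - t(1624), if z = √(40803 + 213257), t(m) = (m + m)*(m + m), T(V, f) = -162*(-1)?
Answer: -10549504 + √(162 + 2*√63515) ≈ -1.0549e+7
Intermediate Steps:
T(V, f) = 162
t(m) = 4*m² (t(m) = (2*m)*(2*m) = 4*m²)
z = 2*√63515 (z = √254060 = 2*√63515 ≈ 504.04)
√(z + T(-1459, 1075)) - t(1624) = √(2*√63515 + 162) - 4*1624² = √(162 + 2*√63515) - 4*2637376 = √(162 + 2*√63515) - 1*10549504 = √(162 + 2*√63515) - 10549504 = -10549504 + √(162 + 2*√63515)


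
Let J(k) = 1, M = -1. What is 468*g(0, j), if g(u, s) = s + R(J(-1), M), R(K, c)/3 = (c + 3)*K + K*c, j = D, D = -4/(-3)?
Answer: 2028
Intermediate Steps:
D = 4/3 (D = -4*(-1/3) = 4/3 ≈ 1.3333)
j = 4/3 ≈ 1.3333
R(K, c) = 3*K*c + 3*K*(3 + c) (R(K, c) = 3*((c + 3)*K + K*c) = 3*((3 + c)*K + K*c) = 3*(K*(3 + c) + K*c) = 3*(K*c + K*(3 + c)) = 3*K*c + 3*K*(3 + c))
g(u, s) = 3 + s (g(u, s) = s + 3*1*(3 + 2*(-1)) = s + 3*1*(3 - 2) = s + 3*1*1 = s + 3 = 3 + s)
468*g(0, j) = 468*(3 + 4/3) = 468*(13/3) = 2028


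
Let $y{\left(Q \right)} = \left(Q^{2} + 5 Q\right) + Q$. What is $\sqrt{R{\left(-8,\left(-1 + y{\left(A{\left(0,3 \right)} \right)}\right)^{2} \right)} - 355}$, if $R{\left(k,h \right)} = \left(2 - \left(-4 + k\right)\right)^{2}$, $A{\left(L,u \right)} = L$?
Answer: $i \sqrt{159} \approx 12.61 i$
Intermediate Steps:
$y{\left(Q \right)} = Q^{2} + 6 Q$
$R{\left(k,h \right)} = \left(6 - k\right)^{2}$
$\sqrt{R{\left(-8,\left(-1 + y{\left(A{\left(0,3 \right)} \right)}\right)^{2} \right)} - 355} = \sqrt{\left(-6 - 8\right)^{2} - 355} = \sqrt{\left(-14\right)^{2} - 355} = \sqrt{196 - 355} = \sqrt{-159} = i \sqrt{159}$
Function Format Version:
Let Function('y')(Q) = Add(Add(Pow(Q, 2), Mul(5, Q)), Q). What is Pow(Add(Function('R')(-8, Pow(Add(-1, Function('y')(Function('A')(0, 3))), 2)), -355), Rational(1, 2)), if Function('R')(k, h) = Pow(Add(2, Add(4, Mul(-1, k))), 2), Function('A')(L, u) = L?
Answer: Mul(I, Pow(159, Rational(1, 2))) ≈ Mul(12.610, I)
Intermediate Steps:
Function('y')(Q) = Add(Pow(Q, 2), Mul(6, Q))
Function('R')(k, h) = Pow(Add(6, Mul(-1, k)), 2)
Pow(Add(Function('R')(-8, Pow(Add(-1, Function('y')(Function('A')(0, 3))), 2)), -355), Rational(1, 2)) = Pow(Add(Pow(Add(-6, -8), 2), -355), Rational(1, 2)) = Pow(Add(Pow(-14, 2), -355), Rational(1, 2)) = Pow(Add(196, -355), Rational(1, 2)) = Pow(-159, Rational(1, 2)) = Mul(I, Pow(159, Rational(1, 2)))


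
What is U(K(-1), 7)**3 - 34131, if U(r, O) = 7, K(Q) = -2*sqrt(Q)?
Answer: -33788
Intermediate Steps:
U(K(-1), 7)**3 - 34131 = 7**3 - 34131 = 343 - 34131 = -33788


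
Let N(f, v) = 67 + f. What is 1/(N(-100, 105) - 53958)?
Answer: -1/53991 ≈ -1.8522e-5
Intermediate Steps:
1/(N(-100, 105) - 53958) = 1/((67 - 100) - 53958) = 1/(-33 - 53958) = 1/(-53991) = -1/53991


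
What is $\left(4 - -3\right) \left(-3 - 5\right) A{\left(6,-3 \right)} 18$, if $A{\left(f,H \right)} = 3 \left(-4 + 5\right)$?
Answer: $-3024$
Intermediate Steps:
$A{\left(f,H \right)} = 3$ ($A{\left(f,H \right)} = 3 \cdot 1 = 3$)
$\left(4 - -3\right) \left(-3 - 5\right) A{\left(6,-3 \right)} 18 = \left(4 - -3\right) \left(-3 - 5\right) 3 \cdot 18 = \left(4 + 3\right) \left(-3 - 5\right) 3 \cdot 18 = 7 \left(-8\right) 3 \cdot 18 = \left(-56\right) 3 \cdot 18 = \left(-168\right) 18 = -3024$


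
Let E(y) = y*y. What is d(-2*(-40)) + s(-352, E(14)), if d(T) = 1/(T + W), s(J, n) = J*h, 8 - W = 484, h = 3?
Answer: -418177/396 ≈ -1056.0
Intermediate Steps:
W = -476 (W = 8 - 1*484 = 8 - 484 = -476)
E(y) = y²
s(J, n) = 3*J (s(J, n) = J*3 = 3*J)
d(T) = 1/(-476 + T) (d(T) = 1/(T - 476) = 1/(-476 + T))
d(-2*(-40)) + s(-352, E(14)) = 1/(-476 - 2*(-40)) + 3*(-352) = 1/(-476 + 80) - 1056 = 1/(-396) - 1056 = -1/396 - 1056 = -418177/396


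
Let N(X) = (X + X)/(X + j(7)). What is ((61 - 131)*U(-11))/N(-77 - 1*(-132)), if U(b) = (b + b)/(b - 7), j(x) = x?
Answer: -434/9 ≈ -48.222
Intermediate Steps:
U(b) = 2*b/(-7 + b) (U(b) = (2*b)/(-7 + b) = 2*b/(-7 + b))
N(X) = 2*X/(7 + X) (N(X) = (X + X)/(X + 7) = (2*X)/(7 + X) = 2*X/(7 + X))
((61 - 131)*U(-11))/N(-77 - 1*(-132)) = ((61 - 131)*(2*(-11)/(-7 - 11)))/((2*(-77 - 1*(-132))/(7 + (-77 - 1*(-132))))) = (-140*(-11)/(-18))/((2*(-77 + 132)/(7 + (-77 + 132)))) = (-140*(-11)*(-1)/18)/((2*55/(7 + 55))) = (-70*11/9)/((2*55/62)) = -770/(9*(2*55*(1/62))) = -770/(9*55/31) = -770/9*31/55 = -434/9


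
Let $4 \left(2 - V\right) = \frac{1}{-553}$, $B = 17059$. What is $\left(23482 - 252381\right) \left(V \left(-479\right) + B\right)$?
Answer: $- \frac{8152222548767}{2212} \approx -3.6855 \cdot 10^{9}$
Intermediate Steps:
$V = \frac{4425}{2212}$ ($V = 2 - \frac{1}{4 \left(-553\right)} = 2 - - \frac{1}{2212} = 2 + \frac{1}{2212} = \frac{4425}{2212} \approx 2.0005$)
$\left(23482 - 252381\right) \left(V \left(-479\right) + B\right) = \left(23482 - 252381\right) \left(\frac{4425}{2212} \left(-479\right) + 17059\right) = - 228899 \left(- \frac{2119575}{2212} + 17059\right) = \left(-228899\right) \frac{35614933}{2212} = - \frac{8152222548767}{2212}$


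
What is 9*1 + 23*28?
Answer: 653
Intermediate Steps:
9*1 + 23*28 = 9 + 644 = 653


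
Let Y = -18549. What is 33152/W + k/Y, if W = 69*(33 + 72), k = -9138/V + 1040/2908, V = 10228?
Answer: 36290049581333/7930735687530 ≈ 4.5759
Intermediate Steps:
k = -1992023/3717878 (k = -9138/10228 + 1040/2908 = -9138*1/10228 + 1040*(1/2908) = -4569/5114 + 260/727 = -1992023/3717878 ≈ -0.53580)
W = 7245 (W = 69*105 = 7245)
33152/W + k/Y = 33152/7245 - 1992023/3717878/(-18549) = 33152*(1/7245) - 1992023/3717878*(-1/18549) = 4736/1035 + 1992023/68962919022 = 36290049581333/7930735687530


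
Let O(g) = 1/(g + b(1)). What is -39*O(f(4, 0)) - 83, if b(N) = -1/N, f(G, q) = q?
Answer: -44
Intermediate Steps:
O(g) = 1/(-1 + g) (O(g) = 1/(g - 1/1) = 1/(g - 1*1) = 1/(g - 1) = 1/(-1 + g))
-39*O(f(4, 0)) - 83 = -39/(-1 + 0) - 83 = -39/(-1) - 83 = -39*(-1) - 83 = 39 - 83 = -44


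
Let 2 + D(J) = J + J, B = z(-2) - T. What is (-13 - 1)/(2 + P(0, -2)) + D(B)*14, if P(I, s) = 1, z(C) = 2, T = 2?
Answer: -98/3 ≈ -32.667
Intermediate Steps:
B = 0 (B = 2 - 1*2 = 2 - 2 = 0)
D(J) = -2 + 2*J (D(J) = -2 + (J + J) = -2 + 2*J)
(-13 - 1)/(2 + P(0, -2)) + D(B)*14 = (-13 - 1)/(2 + 1) + (-2 + 2*0)*14 = -14/3 + (-2 + 0)*14 = -14*⅓ - 2*14 = -14/3 - 28 = -98/3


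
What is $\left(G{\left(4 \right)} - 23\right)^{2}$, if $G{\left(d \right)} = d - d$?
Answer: $529$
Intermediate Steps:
$G{\left(d \right)} = 0$
$\left(G{\left(4 \right)} - 23\right)^{2} = \left(0 - 23\right)^{2} = \left(-23\right)^{2} = 529$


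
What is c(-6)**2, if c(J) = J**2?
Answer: 1296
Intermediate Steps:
c(-6)**2 = ((-6)**2)**2 = 36**2 = 1296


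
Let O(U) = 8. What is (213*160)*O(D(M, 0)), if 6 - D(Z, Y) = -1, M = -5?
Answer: 272640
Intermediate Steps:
D(Z, Y) = 7 (D(Z, Y) = 6 - 1*(-1) = 6 + 1 = 7)
(213*160)*O(D(M, 0)) = (213*160)*8 = 34080*8 = 272640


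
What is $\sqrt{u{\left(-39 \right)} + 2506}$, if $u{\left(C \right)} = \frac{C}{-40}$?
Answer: $\frac{\sqrt{1002790}}{20} \approx 50.07$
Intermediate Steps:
$u{\left(C \right)} = - \frac{C}{40}$ ($u{\left(C \right)} = C \left(- \frac{1}{40}\right) = - \frac{C}{40}$)
$\sqrt{u{\left(-39 \right)} + 2506} = \sqrt{\left(- \frac{1}{40}\right) \left(-39\right) + 2506} = \sqrt{\frac{39}{40} + 2506} = \sqrt{\frac{100279}{40}} = \frac{\sqrt{1002790}}{20}$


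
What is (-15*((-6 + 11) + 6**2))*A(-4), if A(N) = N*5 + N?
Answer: 14760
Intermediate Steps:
A(N) = 6*N (A(N) = 5*N + N = 6*N)
(-15*((-6 + 11) + 6**2))*A(-4) = (-15*((-6 + 11) + 6**2))*(6*(-4)) = -15*(5 + 36)*(-24) = -15*41*(-24) = -615*(-24) = 14760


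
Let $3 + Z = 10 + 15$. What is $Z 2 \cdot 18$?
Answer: $792$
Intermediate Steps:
$Z = 22$ ($Z = -3 + \left(10 + 15\right) = -3 + 25 = 22$)
$Z 2 \cdot 18 = 22 \cdot 2 \cdot 18 = 44 \cdot 18 = 792$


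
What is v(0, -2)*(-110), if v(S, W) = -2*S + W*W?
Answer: -440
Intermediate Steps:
v(S, W) = W**2 - 2*S (v(S, W) = -2*S + W**2 = W**2 - 2*S)
v(0, -2)*(-110) = ((-2)**2 - 2*0)*(-110) = (4 + 0)*(-110) = 4*(-110) = -440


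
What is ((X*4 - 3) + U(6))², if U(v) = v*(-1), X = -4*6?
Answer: 11025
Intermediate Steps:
X = -24
U(v) = -v
((X*4 - 3) + U(6))² = ((-24*4 - 3) - 1*6)² = ((-96 - 3) - 6)² = (-99 - 6)² = (-105)² = 11025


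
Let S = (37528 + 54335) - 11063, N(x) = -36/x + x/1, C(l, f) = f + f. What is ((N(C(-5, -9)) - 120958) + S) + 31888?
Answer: -8286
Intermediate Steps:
C(l, f) = 2*f
N(x) = x - 36/x (N(x) = -36/x + x*1 = -36/x + x = x - 36/x)
S = 80800 (S = 91863 - 11063 = 80800)
((N(C(-5, -9)) - 120958) + S) + 31888 = (((2*(-9) - 36/(2*(-9))) - 120958) + 80800) + 31888 = (((-18 - 36/(-18)) - 120958) + 80800) + 31888 = (((-18 - 36*(-1/18)) - 120958) + 80800) + 31888 = (((-18 + 2) - 120958) + 80800) + 31888 = ((-16 - 120958) + 80800) + 31888 = (-120974 + 80800) + 31888 = -40174 + 31888 = -8286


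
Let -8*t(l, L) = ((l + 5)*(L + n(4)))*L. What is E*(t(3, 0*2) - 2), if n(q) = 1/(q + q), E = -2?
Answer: 4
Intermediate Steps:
n(q) = 1/(2*q)
t(l, L) = -L*(5 + l)*(⅛ + L)/8 (t(l, L) = -(l + 5)*(L + (½)/4)*L/8 = -(5 + l)*(L + (½)*(¼))*L/8 = -(5 + l)*(L + ⅛)*L/8 = -(5 + l)*(⅛ + L)*L/8 = -L*(5 + l)*(⅛ + L)/8)
E*(t(3, 0*2) - 2) = -2*(-0*2*(5 + 3 + 40*(0*2) + 8*(0*2)*3)/64 - 2) = -2*(-1/64*0*(5 + 3 + 40*0 + 8*0*3) - 2) = -2*(-1/64*0*(5 + 3 + 0 + 0) - 2) = -2*(-1/64*0*8 - 2) = -2*(0 - 2) = -2*(-2) = 4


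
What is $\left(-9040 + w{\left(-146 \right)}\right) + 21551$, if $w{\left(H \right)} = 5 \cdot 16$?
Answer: $12591$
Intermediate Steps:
$w{\left(H \right)} = 80$
$\left(-9040 + w{\left(-146 \right)}\right) + 21551 = \left(-9040 + 80\right) + 21551 = -8960 + 21551 = 12591$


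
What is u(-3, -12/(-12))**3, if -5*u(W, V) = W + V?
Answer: 8/125 ≈ 0.064000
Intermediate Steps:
u(W, V) = -V/5 - W/5 (u(W, V) = -(W + V)/5 = -(V + W)/5 = -V/5 - W/5)
u(-3, -12/(-12))**3 = (-(-12)/(5*(-12)) - 1/5*(-3))**3 = (-(-12)*(-1)/(5*12) + 3/5)**3 = (-1/5*1 + 3/5)**3 = (-1/5 + 3/5)**3 = (2/5)**3 = 8/125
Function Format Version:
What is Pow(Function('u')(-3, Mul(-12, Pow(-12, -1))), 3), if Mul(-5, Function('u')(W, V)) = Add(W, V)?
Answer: Rational(8, 125) ≈ 0.064000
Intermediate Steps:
Function('u')(W, V) = Add(Mul(Rational(-1, 5), V), Mul(Rational(-1, 5), W)) (Function('u')(W, V) = Mul(Rational(-1, 5), Add(W, V)) = Mul(Rational(-1, 5), Add(V, W)) = Add(Mul(Rational(-1, 5), V), Mul(Rational(-1, 5), W)))
Pow(Function('u')(-3, Mul(-12, Pow(-12, -1))), 3) = Pow(Add(Mul(Rational(-1, 5), Mul(-12, Pow(-12, -1))), Mul(Rational(-1, 5), -3)), 3) = Pow(Add(Mul(Rational(-1, 5), Mul(-12, Rational(-1, 12))), Rational(3, 5)), 3) = Pow(Add(Mul(Rational(-1, 5), 1), Rational(3, 5)), 3) = Pow(Add(Rational(-1, 5), Rational(3, 5)), 3) = Pow(Rational(2, 5), 3) = Rational(8, 125)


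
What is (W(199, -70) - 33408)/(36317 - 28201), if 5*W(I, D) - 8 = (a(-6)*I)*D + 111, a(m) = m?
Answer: -83341/40580 ≈ -2.0537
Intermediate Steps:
W(I, D) = 119/5 - 6*D*I/5 (W(I, D) = 8/5 + ((-6*I)*D + 111)/5 = 8/5 + (-6*D*I + 111)/5 = 8/5 + (111 - 6*D*I)/5 = 8/5 + (111/5 - 6*D*I/5) = 119/5 - 6*D*I/5)
(W(199, -70) - 33408)/(36317 - 28201) = ((119/5 - 6/5*(-70)*199) - 33408)/(36317 - 28201) = ((119/5 + 16716) - 33408)/8116 = (83699/5 - 33408)*(1/8116) = -83341/5*1/8116 = -83341/40580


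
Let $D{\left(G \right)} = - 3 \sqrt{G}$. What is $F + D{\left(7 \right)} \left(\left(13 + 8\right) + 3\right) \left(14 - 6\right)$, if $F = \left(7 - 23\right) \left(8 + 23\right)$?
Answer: $-496 - 576 \sqrt{7} \approx -2020.0$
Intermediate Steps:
$F = -496$ ($F = \left(-16\right) 31 = -496$)
$F + D{\left(7 \right)} \left(\left(13 + 8\right) + 3\right) \left(14 - 6\right) = -496 + - 3 \sqrt{7} \left(\left(13 + 8\right) + 3\right) \left(14 - 6\right) = -496 + - 3 \sqrt{7} \left(21 + 3\right) 8 = -496 + - 3 \sqrt{7} \cdot 24 \cdot 8 = -496 + - 3 \sqrt{7} \cdot 192 = -496 - 576 \sqrt{7}$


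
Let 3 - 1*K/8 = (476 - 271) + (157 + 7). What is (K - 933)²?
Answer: 14907321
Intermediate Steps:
K = -2928 (K = 24 - 8*((476 - 271) + (157 + 7)) = 24 - 8*(205 + 164) = 24 - 8*369 = 24 - 2952 = -2928)
(K - 933)² = (-2928 - 933)² = (-3861)² = 14907321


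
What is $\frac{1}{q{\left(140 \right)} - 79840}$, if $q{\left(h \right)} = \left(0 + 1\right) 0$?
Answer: $- \frac{1}{79840} \approx -1.2525 \cdot 10^{-5}$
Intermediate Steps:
$q{\left(h \right)} = 0$ ($q{\left(h \right)} = 1 \cdot 0 = 0$)
$\frac{1}{q{\left(140 \right)} - 79840} = \frac{1}{0 - 79840} = \frac{1}{-79840} = - \frac{1}{79840}$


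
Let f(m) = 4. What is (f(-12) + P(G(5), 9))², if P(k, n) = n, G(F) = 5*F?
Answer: 169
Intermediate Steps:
(f(-12) + P(G(5), 9))² = (4 + 9)² = 13² = 169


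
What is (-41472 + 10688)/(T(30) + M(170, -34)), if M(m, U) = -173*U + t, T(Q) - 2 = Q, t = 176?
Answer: -15392/3045 ≈ -5.0548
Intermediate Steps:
T(Q) = 2 + Q
M(m, U) = 176 - 173*U (M(m, U) = -173*U + 176 = 176 - 173*U)
(-41472 + 10688)/(T(30) + M(170, -34)) = (-41472 + 10688)/((2 + 30) + (176 - 173*(-34))) = -30784/(32 + (176 + 5882)) = -30784/(32 + 6058) = -30784/6090 = -30784*1/6090 = -15392/3045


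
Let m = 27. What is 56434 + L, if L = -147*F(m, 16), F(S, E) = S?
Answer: 52465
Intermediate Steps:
L = -3969 (L = -147*27 = -3969)
56434 + L = 56434 - 3969 = 52465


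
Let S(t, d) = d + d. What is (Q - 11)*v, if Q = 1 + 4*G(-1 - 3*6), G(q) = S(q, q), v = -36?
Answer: 5832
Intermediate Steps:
S(t, d) = 2*d
G(q) = 2*q
Q = -151 (Q = 1 + 4*(2*(-1 - 3*6)) = 1 + 4*(2*(-1 - 18)) = 1 + 4*(2*(-19)) = 1 + 4*(-38) = 1 - 152 = -151)
(Q - 11)*v = (-151 - 11)*(-36) = -162*(-36) = 5832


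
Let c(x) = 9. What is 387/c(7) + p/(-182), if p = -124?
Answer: 3975/91 ≈ 43.681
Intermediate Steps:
387/c(7) + p/(-182) = 387/9 - 124/(-182) = 387*(⅑) - 124*(-1/182) = 43 + 62/91 = 3975/91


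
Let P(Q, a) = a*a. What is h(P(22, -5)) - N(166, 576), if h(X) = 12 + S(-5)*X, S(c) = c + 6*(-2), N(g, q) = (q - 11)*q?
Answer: -325853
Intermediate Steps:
P(Q, a) = a²
N(g, q) = q*(-11 + q) (N(g, q) = (-11 + q)*q = q*(-11 + q))
S(c) = -12 + c (S(c) = c - 12 = -12 + c)
h(X) = 12 - 17*X (h(X) = 12 + (-12 - 5)*X = 12 - 17*X)
h(P(22, -5)) - N(166, 576) = (12 - 17*(-5)²) - 576*(-11 + 576) = (12 - 17*25) - 576*565 = (12 - 425) - 1*325440 = -413 - 325440 = -325853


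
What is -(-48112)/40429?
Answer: 48112/40429 ≈ 1.1900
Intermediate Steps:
-(-48112)/40429 = -1*(-48112/40429) = 48112/40429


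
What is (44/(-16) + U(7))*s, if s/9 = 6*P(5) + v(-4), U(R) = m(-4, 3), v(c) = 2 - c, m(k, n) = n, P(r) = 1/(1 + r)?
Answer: 63/4 ≈ 15.750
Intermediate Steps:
U(R) = 3
s = 63 (s = 9*(6/(1 + 5) + (2 - 1*(-4))) = 9*(6/6 + (2 + 4)) = 9*(6*(⅙) + 6) = 9*(1 + 6) = 9*7 = 63)
(44/(-16) + U(7))*s = (44/(-16) + 3)*63 = (44*(-1/16) + 3)*63 = (-11/4 + 3)*63 = (¼)*63 = 63/4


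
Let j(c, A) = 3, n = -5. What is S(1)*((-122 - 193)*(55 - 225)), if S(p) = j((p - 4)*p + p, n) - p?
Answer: 107100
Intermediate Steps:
S(p) = 3 - p
S(1)*((-122 - 193)*(55 - 225)) = (3 - 1*1)*((-122 - 193)*(55 - 225)) = (3 - 1)*(-315*(-170)) = 2*53550 = 107100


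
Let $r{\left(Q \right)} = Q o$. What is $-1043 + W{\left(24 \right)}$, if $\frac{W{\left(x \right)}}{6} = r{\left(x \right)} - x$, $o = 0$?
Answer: $-1187$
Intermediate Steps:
$r{\left(Q \right)} = 0$ ($r{\left(Q \right)} = Q 0 = 0$)
$W{\left(x \right)} = - 6 x$ ($W{\left(x \right)} = 6 \left(0 - x\right) = 6 \left(- x\right) = - 6 x$)
$-1043 + W{\left(24 \right)} = -1043 - 144 = -1187$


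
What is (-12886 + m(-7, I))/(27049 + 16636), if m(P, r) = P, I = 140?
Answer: -12893/43685 ≈ -0.29514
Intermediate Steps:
(-12886 + m(-7, I))/(27049 + 16636) = (-12886 - 7)/(27049 + 16636) = -12893/43685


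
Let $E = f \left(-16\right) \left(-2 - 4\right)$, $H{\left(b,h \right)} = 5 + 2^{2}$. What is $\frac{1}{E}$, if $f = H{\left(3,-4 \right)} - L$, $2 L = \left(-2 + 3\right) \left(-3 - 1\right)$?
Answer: $\frac{1}{1056} \approx 0.00094697$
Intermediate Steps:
$H{\left(b,h \right)} = 9$ ($H{\left(b,h \right)} = 5 + 4 = 9$)
$L = -2$ ($L = \frac{\left(-2 + 3\right) \left(-3 - 1\right)}{2} = \frac{1 \left(-4\right)}{2} = \frac{1}{2} \left(-4\right) = -2$)
$f = 11$ ($f = 9 - -2 = 9 + 2 = 11$)
$E = 1056$ ($E = 11 \left(-16\right) \left(-2 - 4\right) = - 176 \left(-2 - 4\right) = \left(-176\right) \left(-6\right) = 1056$)
$\frac{1}{E} = \frac{1}{1056}$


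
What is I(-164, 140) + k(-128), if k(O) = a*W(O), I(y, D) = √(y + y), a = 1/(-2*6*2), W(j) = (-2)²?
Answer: -⅙ + 2*I*√82 ≈ -0.16667 + 18.111*I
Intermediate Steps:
W(j) = 4
a = -1/24 (a = 1/(-12*2) = 1/(-24) = -1/24 ≈ -0.041667)
I(y, D) = √2*√y (I(y, D) = √(2*y) = √2*√y)
k(O) = -⅙ (k(O) = -1/24*4 = -⅙)
I(-164, 140) + k(-128) = √2*√(-164) - ⅙ = √2*(2*I*√41) - ⅙ = 2*I*√82 - ⅙ = -⅙ + 2*I*√82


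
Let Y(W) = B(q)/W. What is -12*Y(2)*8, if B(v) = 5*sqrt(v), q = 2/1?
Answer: -240*sqrt(2) ≈ -339.41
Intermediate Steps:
q = 2 (q = 2*1 = 2)
Y(W) = 5*sqrt(2)/W (Y(W) = (5*sqrt(2))/W = 5*sqrt(2)/W)
-12*Y(2)*8 = -60*sqrt(2)/2*8 = -30*sqrt(2)*8 = -240*sqrt(2)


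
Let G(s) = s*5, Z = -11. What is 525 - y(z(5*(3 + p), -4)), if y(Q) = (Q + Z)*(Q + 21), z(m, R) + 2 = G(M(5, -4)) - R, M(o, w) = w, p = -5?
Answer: 612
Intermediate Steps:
G(s) = 5*s
z(m, R) = -22 - R (z(m, R) = -2 + (5*(-4) - R) = -2 + (-20 - R) = -22 - R)
y(Q) = (-11 + Q)*(21 + Q) (y(Q) = (Q - 11)*(Q + 21) = (-11 + Q)*(21 + Q))
525 - y(z(5*(3 + p), -4)) = 525 - (-231 + (-22 - 1*(-4))² + 10*(-22 - 1*(-4))) = 525 - (-231 + (-22 + 4)² + 10*(-22 + 4)) = 525 - (-231 + (-18)² + 10*(-18)) = 525 - (-231 + 324 - 180) = 525 - 1*(-87) = 525 + 87 = 612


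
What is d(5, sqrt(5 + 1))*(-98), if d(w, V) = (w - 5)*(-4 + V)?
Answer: 0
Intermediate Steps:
d(w, V) = (-5 + w)*(-4 + V)
d(5, sqrt(5 + 1))*(-98) = (20 - 5*sqrt(5 + 1) - 4*5 + sqrt(5 + 1)*5)*(-98) = (20 - 5*sqrt(6) - 20 + sqrt(6)*5)*(-98) = (20 - 5*sqrt(6) - 20 + 5*sqrt(6))*(-98) = 0*(-98) = 0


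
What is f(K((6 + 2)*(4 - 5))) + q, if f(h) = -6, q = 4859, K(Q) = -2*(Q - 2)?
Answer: 4853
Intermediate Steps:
K(Q) = 4 - 2*Q (K(Q) = -2*(-2 + Q) = 4 - 2*Q)
f(K((6 + 2)*(4 - 5))) + q = -6 + 4859 = 4853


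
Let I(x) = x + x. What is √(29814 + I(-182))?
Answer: 5*√1178 ≈ 171.61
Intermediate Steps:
I(x) = 2*x
√(29814 + I(-182)) = √(29814 + 2*(-182)) = √(29814 - 364) = √29450 = 5*√1178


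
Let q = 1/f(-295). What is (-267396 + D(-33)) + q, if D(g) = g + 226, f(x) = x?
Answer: -78824886/295 ≈ -2.6720e+5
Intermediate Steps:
D(g) = 226 + g
q = -1/295 (q = 1/(-295) = -1/295 ≈ -0.0033898)
(-267396 + D(-33)) + q = (-267396 + (226 - 33)) - 1/295 = (-267396 + 193) - 1/295 = -267203 - 1/295 = -78824886/295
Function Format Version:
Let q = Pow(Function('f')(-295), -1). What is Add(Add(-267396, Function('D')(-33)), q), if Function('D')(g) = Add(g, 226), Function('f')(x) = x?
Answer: Rational(-78824886, 295) ≈ -2.6720e+5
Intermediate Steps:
Function('D')(g) = Add(226, g)
q = Rational(-1, 295) (q = Pow(-295, -1) = Rational(-1, 295) ≈ -0.0033898)
Add(Add(-267396, Function('D')(-33)), q) = Add(Add(-267396, Add(226, -33)), Rational(-1, 295)) = Add(Add(-267396, 193), Rational(-1, 295)) = Add(-267203, Rational(-1, 295)) = Rational(-78824886, 295)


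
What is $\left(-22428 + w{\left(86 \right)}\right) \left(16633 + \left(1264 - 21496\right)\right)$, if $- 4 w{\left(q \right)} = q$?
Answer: $\frac{161591501}{2} \approx 8.0796 \cdot 10^{7}$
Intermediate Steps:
$w{\left(q \right)} = - \frac{q}{4}$
$\left(-22428 + w{\left(86 \right)}\right) \left(16633 + \left(1264 - 21496\right)\right) = \left(-22428 - \frac{43}{2}\right) \left(16633 + \left(1264 - 21496\right)\right) = \left(-22428 - \frac{43}{2}\right) \left(16633 - 20232\right) = \left(- \frac{44899}{2}\right) \left(-3599\right) = \frac{161591501}{2}$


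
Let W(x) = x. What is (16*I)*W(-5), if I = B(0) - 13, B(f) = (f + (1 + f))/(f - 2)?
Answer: 1080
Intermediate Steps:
B(f) = (1 + 2*f)/(-2 + f)
I = -27/2 (I = (1 + 2*0)/(-2 + 0) - 13 = (1 + 0)/(-2) - 13 = -½*1 - 13 = -½ - 13 = -27/2 ≈ -13.500)
(16*I)*W(-5) = (16*(-27/2))*(-5) = -216*(-5) = 1080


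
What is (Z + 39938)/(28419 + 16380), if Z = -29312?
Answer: 3542/14933 ≈ 0.23719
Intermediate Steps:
(Z + 39938)/(28419 + 16380) = (-29312 + 39938)/(28419 + 16380) = 10626/44799 = 10626*(1/44799) = 3542/14933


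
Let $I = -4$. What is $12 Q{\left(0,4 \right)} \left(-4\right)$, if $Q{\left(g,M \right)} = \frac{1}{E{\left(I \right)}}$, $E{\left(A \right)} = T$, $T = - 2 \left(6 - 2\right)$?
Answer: $6$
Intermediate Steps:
$T = -8$ ($T = \left(-2\right) 4 = -8$)
$E{\left(A \right)} = -8$
$Q{\left(g,M \right)} = - \frac{1}{8}$ ($Q{\left(g,M \right)} = \frac{1}{-8} = - \frac{1}{8}$)
$12 Q{\left(0,4 \right)} \left(-4\right) = 12 \left(- \frac{1}{8}\right) \left(-4\right) = \left(- \frac{3}{2}\right) \left(-4\right) = 6$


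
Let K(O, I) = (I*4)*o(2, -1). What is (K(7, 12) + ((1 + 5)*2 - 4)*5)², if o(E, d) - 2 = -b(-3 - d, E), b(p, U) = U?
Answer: 1600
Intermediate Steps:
o(E, d) = 2 - E
K(O, I) = 0 (K(O, I) = (I*4)*(2 - 1*2) = (4*I)*(2 - 2) = (4*I)*0 = 0)
(K(7, 12) + ((1 + 5)*2 - 4)*5)² = (0 + ((1 + 5)*2 - 4)*5)² = (0 + (6*2 - 4)*5)² = (0 + (12 - 4)*5)² = (0 + 8*5)² = (0 + 40)² = 40² = 1600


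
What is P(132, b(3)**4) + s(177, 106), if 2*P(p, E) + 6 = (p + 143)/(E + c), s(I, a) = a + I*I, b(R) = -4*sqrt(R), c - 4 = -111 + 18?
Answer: 27848807/886 ≈ 31432.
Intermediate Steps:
c = -89 (c = 4 + (-111 + 18) = 4 - 93 = -89)
s(I, a) = a + I**2
P(p, E) = -3 + (143 + p)/(2*(-89 + E)) (P(p, E) = -3 + ((p + 143)/(E - 89))/2 = -3 + ((143 + p)/(-89 + E))/2 = -3 + (143 + p)/(2*(-89 + E)))
P(132, b(3)**4) + s(177, 106) = (677 + 132 - 6*(-4*sqrt(3))**4)/(2*(-89 + (-4*sqrt(3))**4)) + (106 + 177**2) = (677 + 132 - 6*2304)/(2*(-89 + 2304)) + (106 + 31329) = (1/2)*(677 + 132 - 13824)/2215 + 31435 = (1/2)*(1/2215)*(-13015) + 31435 = -2603/886 + 31435 = 27848807/886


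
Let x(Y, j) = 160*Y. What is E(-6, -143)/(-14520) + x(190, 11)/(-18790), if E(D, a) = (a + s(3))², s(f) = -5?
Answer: -10662302/3410385 ≈ -3.1264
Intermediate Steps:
E(D, a) = (-5 + a)² (E(D, a) = (a - 5)² = (-5 + a)²)
E(-6, -143)/(-14520) + x(190, 11)/(-18790) = (-5 - 143)²/(-14520) + (160*190)/(-18790) = (-148)²*(-1/14520) + 30400*(-1/18790) = 21904*(-1/14520) - 3040/1879 = -2738/1815 - 3040/1879 = -10662302/3410385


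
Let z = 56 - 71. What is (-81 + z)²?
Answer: 9216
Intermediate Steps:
z = -15
(-81 + z)² = (-81 - 15)² = (-96)² = 9216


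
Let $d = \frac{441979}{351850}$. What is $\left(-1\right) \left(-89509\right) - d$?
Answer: $\frac{31493299671}{351850} \approx 89508.0$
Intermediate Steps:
$d = \frac{441979}{351850}$ ($d = 441979 \cdot \frac{1}{351850} = \frac{441979}{351850} \approx 1.2562$)
$\left(-1\right) \left(-89509\right) - d = \left(-1\right) \left(-89509\right) - \frac{441979}{351850} = 89509 - \frac{441979}{351850} = \frac{31493299671}{351850}$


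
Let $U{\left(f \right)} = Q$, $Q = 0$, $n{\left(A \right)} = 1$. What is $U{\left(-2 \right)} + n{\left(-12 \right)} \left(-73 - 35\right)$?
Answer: $-108$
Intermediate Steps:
$U{\left(f \right)} = 0$
$U{\left(-2 \right)} + n{\left(-12 \right)} \left(-73 - 35\right) = 0 + 1 \left(-73 - 35\right) = 0 + 1 \left(-108\right) = 0 - 108 = -108$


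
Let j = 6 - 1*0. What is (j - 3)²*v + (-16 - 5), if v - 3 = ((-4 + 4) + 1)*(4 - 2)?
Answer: 24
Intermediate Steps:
j = 6 (j = 6 + 0 = 6)
v = 5 (v = 3 + ((-4 + 4) + 1)*(4 - 2) = 3 + (0 + 1)*2 = 3 + 1*2 = 3 + 2 = 5)
(j - 3)²*v + (-16 - 5) = (6 - 3)²*5 + (-16 - 5) = 3²*5 - 21 = 9*5 - 21 = 45 - 21 = 24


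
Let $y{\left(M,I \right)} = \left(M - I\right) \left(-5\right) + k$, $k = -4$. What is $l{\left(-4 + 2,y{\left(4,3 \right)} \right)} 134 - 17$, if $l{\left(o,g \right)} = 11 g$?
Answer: $-13283$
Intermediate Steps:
$y{\left(M,I \right)} = -4 - 5 M + 5 I$ ($y{\left(M,I \right)} = \left(M - I\right) \left(-5\right) - 4 = \left(- 5 M + 5 I\right) - 4 = -4 - 5 M + 5 I$)
$l{\left(-4 + 2,y{\left(4,3 \right)} \right)} 134 - 17 = 11 \left(-4 - 20 + 5 \cdot 3\right) 134 - 17 = 11 \left(-4 - 20 + 15\right) 134 - 17 = 11 \left(-9\right) 134 - 17 = \left(-99\right) 134 - 17 = -13266 - 17 = -13283$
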